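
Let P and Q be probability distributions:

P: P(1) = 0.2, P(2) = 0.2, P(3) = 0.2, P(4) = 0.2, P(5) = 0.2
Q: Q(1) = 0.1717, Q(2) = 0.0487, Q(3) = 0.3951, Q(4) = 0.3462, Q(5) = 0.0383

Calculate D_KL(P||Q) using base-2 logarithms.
0.5738 bits

D_KL(P||Q) = Σ P(x) log₂(P(x)/Q(x))

Computing term by term:
  P(1)·log₂(P(1)/Q(1)) = 0.2·log₂(0.2/0.1717) = 0.04402
  P(2)·log₂(P(2)/Q(2)) = 0.2·log₂(0.2/0.0487) = 0.40760
  P(3)·log₂(P(3)/Q(3)) = 0.2·log₂(0.2/0.3951) = -0.19644
  P(4)·log₂(P(4)/Q(4)) = 0.2·log₂(0.2/0.3462) = -0.15832
  P(5)·log₂(P(5)/Q(5)) = 0.2·log₂(0.2/0.0383) = 0.47692

D_KL(P||Q) = 0.04402 + 0.40760 - 0.19644 - 0.15832 + 0.47692 = 0.57378 ≈ 0.5738 bits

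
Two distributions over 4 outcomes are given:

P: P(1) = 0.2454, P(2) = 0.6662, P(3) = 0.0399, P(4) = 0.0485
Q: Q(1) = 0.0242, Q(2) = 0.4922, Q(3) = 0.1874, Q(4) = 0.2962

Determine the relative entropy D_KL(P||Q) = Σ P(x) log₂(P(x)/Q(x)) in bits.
0.8954 bits

D_KL(P||Q) = Σ P(x) log₂(P(x)/Q(x))

Computing term by term:
  P(1)·log₂(P(1)/Q(1)) = 0.2454·log₂(0.2454/0.0242) = 0.82014
  P(2)·log₂(P(2)/Q(2)) = 0.6662·log₂(0.6662/0.4922) = 0.29094
  P(3)·log₂(P(3)/Q(3)) = 0.0399·log₂(0.0399/0.1874) = -0.08904
  P(4)·log₂(P(4)/Q(4)) = 0.0485·log₂(0.0485/0.2962) = -0.12661

D_KL(P||Q) = 0.82014 + 0.29094 - 0.08904 - 0.12661 = 0.89543 ≈ 0.8954 bits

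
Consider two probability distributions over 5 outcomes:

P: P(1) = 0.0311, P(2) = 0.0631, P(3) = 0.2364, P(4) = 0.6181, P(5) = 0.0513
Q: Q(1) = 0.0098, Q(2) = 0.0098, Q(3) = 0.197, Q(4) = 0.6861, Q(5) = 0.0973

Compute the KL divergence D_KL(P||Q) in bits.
0.1431 bits

D_KL(P||Q) = Σ P(x) log₂(P(x)/Q(x))

Computing term by term:
  P(1)·log₂(P(1)/Q(1)) = 0.0311·log₂(0.0311/0.0098) = 0.05181
  P(2)·log₂(P(2)/Q(2)) = 0.0631·log₂(0.0631/0.0098) = 0.16954
  P(3)·log₂(P(3)/Q(3)) = 0.2364·log₂(0.2364/0.197) = 0.06218
  P(4)·log₂(P(4)/Q(4)) = 0.6181·log₂(0.6181/0.6861) = -0.09307
  P(5)·log₂(P(5)/Q(5)) = 0.0513·log₂(0.0513/0.0973) = -0.04737

D_KL(P||Q) = 0.05181 + 0.16954 + 0.06218 - 0.09307 - 0.04737 = 0.14309 ≈ 0.1431 bits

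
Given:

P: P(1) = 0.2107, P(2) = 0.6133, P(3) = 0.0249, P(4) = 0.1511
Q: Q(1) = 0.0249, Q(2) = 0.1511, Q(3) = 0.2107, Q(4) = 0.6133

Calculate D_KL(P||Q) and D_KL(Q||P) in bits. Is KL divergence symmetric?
D_KL(P||Q) = 1.5066 bits, D_KL(Q||P) = 1.5066 bits. The two values coincide for this particular pair, but no — KL divergence is not symmetric in general.

D_KL(P||Q) = Σ P(x) log₂(P(x)/Q(x))

Computing term by term:
  P(1)·log₂(P(1)/Q(1)) = 0.2107·log₂(0.2107/0.0249) = 0.64916
  P(2)·log₂(P(2)/Q(2)) = 0.6133·log₂(0.6133/0.1511) = 1.23953
  P(3)·log₂(P(3)/Q(3)) = 0.0249·log₂(0.0249/0.2107) = -0.07672
  P(4)·log₂(P(4)/Q(4)) = 0.1511·log₂(0.1511/0.6133) = -0.30539

D_KL(P||Q) = 0.64916 + 1.23953 - 0.07672 - 0.30539 = 1.50658 ≈ 1.5066 bits

D_KL(Q||P) = Σ Q(x) log₂(Q(x)/P(x))

Computing term by term:
  Q(1)·log₂(Q(1)/P(1)) = 0.0249·log₂(0.0249/0.2107) = -0.07672
  Q(2)·log₂(Q(2)/P(2)) = 0.1511·log₂(0.1511/0.6133) = -0.30539
  Q(3)·log₂(Q(3)/P(3)) = 0.2107·log₂(0.2107/0.0249) = 0.64916
  Q(4)·log₂(Q(4)/P(4)) = 0.6133·log₂(0.6133/0.1511) = 1.23953

D_KL(Q||P) = -0.07672 - 0.30539 + 0.64916 + 1.23953 = 1.50658 ≈ 1.5066 bits

These ARE equal here. Q is P with outcomes relabeled (Q(1) = P(3), Q(2) = P(4), Q(3) = P(1), Q(4) = P(2)) by a relabeling that is its own inverse, so the two sums contain exactly the same terms in a different order. This is a special case — KL divergence is not symmetric in general: D_KL(P||Q) ≠ D_KL(Q||P) for most P, Q.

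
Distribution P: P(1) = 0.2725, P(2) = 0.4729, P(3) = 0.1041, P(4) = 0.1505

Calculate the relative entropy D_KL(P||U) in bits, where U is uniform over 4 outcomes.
0.2270 bits

U(i) = 1/4 for all i

D_KL(P||U) = Σ P(x) log₂(P(x) / (1/4))
           = Σ P(x) log₂(P(x)) + log₂(4)
           = log₂(4) - H(P)

H(P) = -Σ P(x) log₂(P(x)):
  -P(1)·log₂(P(1)) = -(0.2725)·log₂(0.2725) = 0.51112
  -P(2)·log₂(P(2)) = -(0.4729)·log₂(0.4729) = 0.51092
  -P(3)·log₂(P(3)) = -(0.1041)·log₂(0.1041) = 0.33978
  -P(4)·log₂(P(4)) = -(0.1505)·log₂(0.1505) = 0.41119
H(P) = 0.51112 + 0.51092 + 0.33978 + 0.41119 = 1.77301 bits

log₂(4) = 2.00000 bits

D_KL(P||U) = 2.00000 - 1.77301 = 0.22699 ≈ 0.2270 bits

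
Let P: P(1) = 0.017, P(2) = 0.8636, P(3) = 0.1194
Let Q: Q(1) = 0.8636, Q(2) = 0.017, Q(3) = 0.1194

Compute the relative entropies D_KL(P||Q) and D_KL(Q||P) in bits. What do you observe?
D_KL(P||Q) = 4.7975 bits, D_KL(Q||P) = 4.7975 bits. The two directions give the same value here, because Q is a self-inverse relabeling of P; in general KL divergence is asymmetric.

D_KL(P||Q) = Σ P(x) log₂(P(x)/Q(x))

Computing term by term:
  P(1)·log₂(P(1)/Q(1)) = 0.017·log₂(0.017/0.8636) = -0.09633
  P(2)·log₂(P(2)/Q(2)) = 0.8636·log₂(0.8636/0.017) = 4.89381
  P(3)·log₂(P(3)/Q(3)) = 0.1194·log₂(0.1194/0.1194) = 0.00000

D_KL(P||Q) = -0.09633 + 4.89381 + 0.00000 = 4.79748 ≈ 4.7975 bits

D_KL(Q||P) = Σ Q(x) log₂(Q(x)/P(x))

Computing term by term:
  Q(1)·log₂(Q(1)/P(1)) = 0.8636·log₂(0.8636/0.017) = 4.89381
  Q(2)·log₂(Q(2)/P(2)) = 0.017·log₂(0.017/0.8636) = -0.09633
  Q(3)·log₂(Q(3)/P(3)) = 0.1194·log₂(0.1194/0.1194) = 0.00000

D_KL(Q||P) = 4.89381 - 0.09633 + 0.00000 = 4.79748 ≈ 4.7975 bits

These ARE equal here. Q is P with outcomes relabeled (Q(1) = P(2), Q(2) = P(1)) by a relabeling that is its own inverse, so the two sums contain exactly the same terms in a different order. This is a special case — KL divergence is not symmetric in general: D_KL(P||Q) ≠ D_KL(Q||P) for most P, Q.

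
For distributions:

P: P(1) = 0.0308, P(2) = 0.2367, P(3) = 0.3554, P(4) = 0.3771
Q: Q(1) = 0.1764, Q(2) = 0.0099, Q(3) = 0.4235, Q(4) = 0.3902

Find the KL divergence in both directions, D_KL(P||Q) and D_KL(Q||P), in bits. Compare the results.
D_KL(P||Q) = 0.8979 bits, D_KL(Q||P) = 0.5251 bits. D_KL(P||Q) is larger than D_KL(Q||P) by 0.3728 bits; the two directions differ.

D_KL(P||Q) = Σ P(x) log₂(P(x)/Q(x))

Computing term by term:
  P(1)·log₂(P(1)/Q(1)) = 0.0308·log₂(0.0308/0.1764) = -0.07755
  P(2)·log₂(P(2)/Q(2)) = 0.2367·log₂(0.2367/0.0099) = 1.08396
  P(3)·log₂(P(3)/Q(3)) = 0.3554·log₂(0.3554/0.4235) = -0.08989
  P(4)·log₂(P(4)/Q(4)) = 0.3771·log₂(0.3771/0.3902) = -0.01858

D_KL(P||Q) = -0.07755 + 1.08396 - 0.08989 - 0.01858 = 0.89794 ≈ 0.8979 bits

D_KL(Q||P) = Σ Q(x) log₂(Q(x)/P(x))

Computing term by term:
  Q(1)·log₂(Q(1)/P(1)) = 0.1764·log₂(0.1764/0.0308) = 0.44415
  Q(2)·log₂(Q(2)/P(2)) = 0.0099·log₂(0.0099/0.2367) = -0.04534
  Q(3)·log₂(Q(3)/P(3)) = 0.4235·log₂(0.4235/0.3554) = 0.10711
  Q(4)·log₂(Q(4)/P(4)) = 0.3902·log₂(0.3902/0.3771) = 0.01922

D_KL(Q||P) = 0.44415 - 0.04534 + 0.10711 + 0.01922 = 0.52514 ≈ 0.5251 bits

These are NOT equal (difference: 0.3728 bits). KL divergence is asymmetric: D_KL(P||Q) ≠ D_KL(Q||P) in general.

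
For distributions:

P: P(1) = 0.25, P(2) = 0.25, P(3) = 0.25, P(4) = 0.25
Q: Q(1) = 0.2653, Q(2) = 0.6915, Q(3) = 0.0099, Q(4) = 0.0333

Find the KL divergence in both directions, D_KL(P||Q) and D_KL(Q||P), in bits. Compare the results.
D_KL(P||Q) = 1.5033 bits, D_KL(Q||P) = 0.8948 bits. D_KL(P||Q) is larger than D_KL(Q||P) by 0.6085 bits; the two directions differ.

D_KL(P||Q) = Σ P(x) log₂(P(x)/Q(x))

Computing term by term:
  P(1)·log₂(P(1)/Q(1)) = 0.25·log₂(0.25/0.2653) = -0.02142
  P(2)·log₂(P(2)/Q(2)) = 0.25·log₂(0.25/0.6915) = -0.36695
  P(3)·log₂(P(3)/Q(3)) = 0.25·log₂(0.25/0.0099) = 1.16459
  P(4)·log₂(P(4)/Q(4)) = 0.25·log₂(0.25/0.0333) = 0.72708

D_KL(P||Q) = -0.02142 - 0.36695 + 1.16459 + 0.72708 = 1.50330 ≈ 1.5033 bits

D_KL(Q||P) = Σ Q(x) log₂(Q(x)/P(x))

Computing term by term:
  Q(1)·log₂(Q(1)/P(1)) = 0.2653·log₂(0.2653/0.25) = 0.02274
  Q(2)·log₂(Q(2)/P(2)) = 0.6915·log₂(0.6915/0.25) = 1.01498
  Q(3)·log₂(Q(3)/P(3)) = 0.0099·log₂(0.0099/0.25) = -0.04612
  Q(4)·log₂(Q(4)/P(4)) = 0.0333·log₂(0.0333/0.25) = -0.09685

D_KL(Q||P) = 0.02274 + 1.01498 - 0.04612 - 0.09685 = 0.89475 ≈ 0.8948 bits

These are NOT equal (difference: 0.6085 bits). KL divergence is asymmetric: D_KL(P||Q) ≠ D_KL(Q||P) in general.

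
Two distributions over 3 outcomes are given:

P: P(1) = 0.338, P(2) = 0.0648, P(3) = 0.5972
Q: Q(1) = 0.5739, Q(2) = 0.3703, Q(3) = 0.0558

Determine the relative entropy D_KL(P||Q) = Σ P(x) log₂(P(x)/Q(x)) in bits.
1.6212 bits

D_KL(P||Q) = Σ P(x) log₂(P(x)/Q(x))

Computing term by term:
  P(1)·log₂(P(1)/Q(1)) = 0.338·log₂(0.338/0.5739) = -0.25816
  P(2)·log₂(P(2)/Q(2)) = 0.0648·log₂(0.0648/0.3703) = -0.16295
  P(3)·log₂(P(3)/Q(3)) = 0.5972·log₂(0.5972/0.0558) = 2.04235

D_KL(P||Q) = -0.25816 - 0.16295 + 2.04235 = 1.62124 ≈ 1.6212 bits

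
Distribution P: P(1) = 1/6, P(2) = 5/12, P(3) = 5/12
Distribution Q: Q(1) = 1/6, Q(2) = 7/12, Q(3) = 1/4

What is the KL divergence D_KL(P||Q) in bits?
0.1048 bits

D_KL(P||Q) = Σ P(x) log₂(P(x)/Q(x))

Computing term by term:
  P(1)·log₂(P(1)/Q(1)) = (1/6)·log₂((1/6)/(1/6)) = 0.00000
  P(2)·log₂(P(2)/Q(2)) = (5/12)·log₂((5/12)/(7/12)) = -0.20226
  P(3)·log₂(P(3)/Q(3)) = (5/12)·log₂((5/12)/(1/4)) = 0.30707

D_KL(P||Q) = 0.00000 - 0.20226 + 0.30707 = 0.10481 ≈ 0.1048 bits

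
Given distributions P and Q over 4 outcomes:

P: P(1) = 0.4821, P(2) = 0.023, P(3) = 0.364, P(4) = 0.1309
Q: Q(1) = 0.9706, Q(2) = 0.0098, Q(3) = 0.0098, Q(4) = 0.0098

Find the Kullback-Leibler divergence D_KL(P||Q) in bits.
1.9294 bits

D_KL(P||Q) = Σ P(x) log₂(P(x)/Q(x))

Computing term by term:
  P(1)·log₂(P(1)/Q(1)) = 0.4821·log₂(0.4821/0.9706) = -0.48670
  P(2)·log₂(P(2)/Q(2)) = 0.023·log₂(0.023/0.0098) = 0.02831
  P(3)·log₂(P(3)/Q(3)) = 0.364·log₂(0.364/0.0098) = 1.89826
  P(4)·log₂(P(4)/Q(4)) = 0.1309·log₂(0.1309/0.0098) = 0.48951

D_KL(P||Q) = -0.48670 + 0.02831 + 1.89826 + 0.48951 = 1.92938 ≈ 1.9294 bits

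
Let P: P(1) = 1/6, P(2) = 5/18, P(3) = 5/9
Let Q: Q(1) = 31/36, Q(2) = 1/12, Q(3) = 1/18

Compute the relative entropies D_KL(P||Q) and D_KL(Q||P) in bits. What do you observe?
D_KL(P||Q) = 1.9331 bits, D_KL(Q||P) = 1.7109 bits. The two directions give different values (D_KL(P||Q) exceeds D_KL(Q||P) by 0.2222 bits): KL divergence is asymmetric.

D_KL(P||Q) = Σ P(x) log₂(P(x)/Q(x))

Computing term by term:
  P(1)·log₂(P(1)/Q(1)) = (1/6)·log₂((1/6)/(31/36)) = -0.39487
  P(2)·log₂(P(2)/Q(2)) = (5/18)·log₂((5/18)/(1/12)) = 0.48249
  P(3)·log₂(P(3)/Q(3)) = (5/9)·log₂((5/9)/(1/18)) = 1.84552

D_KL(P||Q) = -0.39487 + 0.48249 + 1.84552 = 1.93314 ≈ 1.9331 bits

D_KL(Q||P) = Σ Q(x) log₂(Q(x)/P(x))

Computing term by term:
  Q(1)·log₂(Q(1)/P(1)) = (31/36)·log₂((31/36)/(1/6)) = 2.04017
  Q(2)·log₂(Q(2)/P(2)) = (1/12)·log₂((1/12)/(5/18)) = -0.14475
  Q(3)·log₂(Q(3)/P(3)) = (1/18)·log₂((1/18)/(5/9)) = -0.18455

D_KL(Q||P) = 2.04017 - 0.14475 - 0.18455 = 1.71087 ≈ 1.7109 bits

These are NOT equal (difference: 0.2222 bits). KL divergence is asymmetric: D_KL(P||Q) ≠ D_KL(Q||P) in general.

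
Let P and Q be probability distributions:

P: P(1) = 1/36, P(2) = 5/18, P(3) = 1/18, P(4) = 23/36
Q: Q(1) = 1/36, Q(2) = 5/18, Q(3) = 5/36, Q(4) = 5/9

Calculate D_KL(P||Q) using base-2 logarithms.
0.0554 bits

D_KL(P||Q) = Σ P(x) log₂(P(x)/Q(x))

Computing term by term:
  P(1)·log₂(P(1)/Q(1)) = (1/36)·log₂((1/36)/(1/36)) = 0.00000
  P(2)·log₂(P(2)/Q(2)) = (5/18)·log₂((5/18)/(5/18)) = 0.00000
  P(3)·log₂(P(3)/Q(3)) = (1/18)·log₂((1/18)/(5/36)) = -0.07344
  P(4)·log₂(P(4)/Q(4)) = (23/36)·log₂((23/36)/(5/9)) = 0.12882

D_KL(P||Q) = 0.00000 + 0.00000 - 0.07344 + 0.12882 = 0.05538 ≈ 0.0554 bits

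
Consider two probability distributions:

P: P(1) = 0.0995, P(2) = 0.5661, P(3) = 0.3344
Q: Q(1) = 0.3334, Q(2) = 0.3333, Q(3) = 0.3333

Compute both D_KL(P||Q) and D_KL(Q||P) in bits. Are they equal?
D_KL(P||Q) = 0.2606 bits, D_KL(Q||P) = 0.3253 bits. No, they are not equal.

D_KL(P||Q) = Σ P(x) log₂(P(x)/Q(x))

Computing term by term:
  P(1)·log₂(P(1)/Q(1)) = 0.0995·log₂(0.0995/0.3334) = -0.17358
  P(2)·log₂(P(2)/Q(2)) = 0.5661·log₂(0.5661/0.3333) = 0.43263
  P(3)·log₂(P(3)/Q(3)) = 0.3344·log₂(0.3344/0.3333) = 0.00159

D_KL(P||Q) = -0.17358 + 0.43263 + 0.00159 = 0.26064 ≈ 0.2606 bits

D_KL(Q||P) = Σ Q(x) log₂(Q(x)/P(x))

Computing term by term:
  Q(1)·log₂(Q(1)/P(1)) = 0.3334·log₂(0.3334/0.0995) = 0.58161
  Q(2)·log₂(Q(2)/P(2)) = 0.3333·log₂(0.3333/0.5661) = -0.25472
  Q(3)·log₂(Q(3)/P(3)) = 0.3333·log₂(0.3333/0.3344) = -0.00158

D_KL(Q||P) = 0.58161 - 0.25472 - 0.00158 = 0.32531 ≈ 0.3253 bits

These are NOT equal (difference: 0.0647 bits). KL divergence is asymmetric: D_KL(P||Q) ≠ D_KL(Q||P) in general.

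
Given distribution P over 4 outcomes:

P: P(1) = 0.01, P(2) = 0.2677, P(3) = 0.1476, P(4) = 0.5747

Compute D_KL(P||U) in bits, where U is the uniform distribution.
0.5579 bits

U(i) = 1/4 for all i

D_KL(P||U) = Σ P(x) log₂(P(x) / (1/4))
           = Σ P(x) log₂(P(x)) + log₂(4)
           = log₂(4) - H(P)

H(P) = -Σ P(x) log₂(P(x)):
  -P(1)·log₂(P(1)) = -(0.01)·log₂(0.01) = 0.06644
  -P(2)·log₂(P(2)) = -(0.2677)·log₂(0.2677) = 0.50898
  -P(3)·log₂(P(3)) = -(0.1476)·log₂(0.1476) = 0.40741
  -P(4)·log₂(P(4)) = -(0.5747)·log₂(0.5747) = 0.45925
H(P) = 0.06644 + 0.50898 + 0.40741 + 0.45925 = 1.44208 bits

log₂(4) = 2.00000 bits

D_KL(P||U) = 2.00000 - 1.44208 = 0.55792 ≈ 0.5579 bits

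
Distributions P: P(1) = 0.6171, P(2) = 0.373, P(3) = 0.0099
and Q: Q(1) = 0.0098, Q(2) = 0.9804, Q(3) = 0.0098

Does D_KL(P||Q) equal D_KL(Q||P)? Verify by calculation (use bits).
D_KL(P||Q) = 3.1683 bits, D_KL(Q||P) = 1.3082 bits. No — D_KL(P||Q) ≠ D_KL(Q||P) for this pair.

D_KL(P||Q) = Σ P(x) log₂(P(x)/Q(x))

Computing term by term:
  P(1)·log₂(P(1)/Q(1)) = 0.6171·log₂(0.6171/0.0098) = 3.68815
  P(2)·log₂(P(2)/Q(2)) = 0.373·log₂(0.373/0.9804) = -0.52003
  P(3)·log₂(P(3)/Q(3)) = 0.0099·log₂(0.0099/0.0098) = 0.00015

D_KL(P||Q) = 3.68815 - 0.52003 + 0.00015 = 3.16827 ≈ 3.1683 bits

D_KL(Q||P) = Σ Q(x) log₂(Q(x)/P(x))

Computing term by term:
  Q(1)·log₂(Q(1)/P(1)) = 0.0098·log₂(0.0098/0.6171) = -0.05857
  Q(2)·log₂(Q(2)/P(2)) = 0.9804·log₂(0.9804/0.373) = 1.36687
  Q(3)·log₂(Q(3)/P(3)) = 0.0098·log₂(0.0098/0.0099) = -0.00014

D_KL(Q||P) = -0.05857 + 1.36687 - 0.00014 = 1.30816 ≈ 1.3082 bits

These are NOT equal (difference: 1.8601 bits). KL divergence is asymmetric: D_KL(P||Q) ≠ D_KL(Q||P) in general.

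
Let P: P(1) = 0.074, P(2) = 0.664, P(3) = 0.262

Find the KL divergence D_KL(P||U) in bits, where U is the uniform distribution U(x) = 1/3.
0.4085 bits

U(i) = 1/3 for all i

D_KL(P||U) = Σ P(x) log₂(P(x) / (1/3))
           = Σ P(x) log₂(P(x)) + log₂(3)
           = log₂(3) - H(P)

H(P) = -Σ P(x) log₂(P(x)):
  -P(1)·log₂(P(1)) = -(0.074)·log₂(0.074) = 0.27797
  -P(2)·log₂(P(2)) = -(0.664)·log₂(0.664) = 0.39225
  -P(3)·log₂(P(3)) = -(0.262)·log₂(0.262) = 0.50628
H(P) = 0.27797 + 0.39225 + 0.50628 = 1.17650 bits

log₂(3) = 1.58496 bits

D_KL(P||U) = 1.58496 - 1.17650 = 0.40846 ≈ 0.4085 bits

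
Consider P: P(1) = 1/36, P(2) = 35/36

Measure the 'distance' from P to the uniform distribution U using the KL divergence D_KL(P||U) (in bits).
0.8169 bits

U(i) = 1/2 for all i

D_KL(P||U) = Σ P(x) log₂(P(x) / (1/2))
           = Σ P(x) log₂(P(x)) + log₂(2)
           = log₂(2) - H(P)

H(P) = -Σ P(x) log₂(P(x)):
  -P(1)·log₂(P(1)) = -(1/36)·log₂(1/36) = 0.14361
  -P(2)·log₂(P(2)) = -(35/36)·log₂(35/36) = 0.03951
H(P) = 0.14361 + 0.03951 = 0.18312 bits

log₂(2) = 1.00000 bits

D_KL(P||U) = 1.00000 - 0.18312 = 0.81688 ≈ 0.8169 bits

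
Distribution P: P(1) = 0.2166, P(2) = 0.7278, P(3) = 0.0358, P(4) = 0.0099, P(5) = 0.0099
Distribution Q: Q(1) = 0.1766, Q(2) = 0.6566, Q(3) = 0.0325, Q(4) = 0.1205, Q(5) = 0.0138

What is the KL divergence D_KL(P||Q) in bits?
0.1365 bits

D_KL(P||Q) = Σ P(x) log₂(P(x)/Q(x))

Computing term by term:
  P(1)·log₂(P(1)/Q(1)) = 0.2166·log₂(0.2166/0.1766) = 0.06380
  P(2)·log₂(P(2)/Q(2)) = 0.7278·log₂(0.7278/0.6566) = 0.10810
  P(3)·log₂(P(3)/Q(3)) = 0.0358·log₂(0.0358/0.0325) = 0.00499
  P(4)·log₂(P(4)/Q(4)) = 0.0099·log₂(0.0099/0.1205) = -0.03569
  P(5)·log₂(P(5)/Q(5)) = 0.0099·log₂(0.0099/0.0138) = -0.00474

D_KL(P||Q) = 0.06380 + 0.10810 + 0.00499 - 0.03569 - 0.00474 = 0.13646 ≈ 0.1365 bits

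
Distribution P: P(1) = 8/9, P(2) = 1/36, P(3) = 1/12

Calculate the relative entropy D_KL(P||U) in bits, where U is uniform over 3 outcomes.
0.9916 bits

U(i) = 1/3 for all i

D_KL(P||U) = Σ P(x) log₂(P(x) / (1/3))
           = Σ P(x) log₂(P(x)) + log₂(3)
           = log₂(3) - H(P)

H(P) = -Σ P(x) log₂(P(x)):
  -P(1)·log₂(P(1)) = -(8/9)·log₂(8/9) = 0.15104
  -P(2)·log₂(P(2)) = -(1/36)·log₂(1/36) = 0.14361
  -P(3)·log₂(P(3)) = -(1/12)·log₂(1/12) = 0.29875
H(P) = 0.15104 + 0.14361 + 0.29875 = 0.59340 bits

log₂(3) = 1.58496 bits

D_KL(P||U) = 1.58496 - 0.59340 = 0.99156 ≈ 0.9916 bits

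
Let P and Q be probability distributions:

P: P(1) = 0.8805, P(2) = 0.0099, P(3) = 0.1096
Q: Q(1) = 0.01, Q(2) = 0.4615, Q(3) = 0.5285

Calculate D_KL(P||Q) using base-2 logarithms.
5.3846 bits

D_KL(P||Q) = Σ P(x) log₂(P(x)/Q(x))

Computing term by term:
  P(1)·log₂(P(1)/Q(1)) = 0.8805·log₂(0.8805/0.01) = 5.68825
  P(2)·log₂(P(2)/Q(2)) = 0.0099·log₂(0.0099/0.4615) = -0.05487
  P(3)·log₂(P(3)/Q(3)) = 0.1096·log₂(0.1096/0.5285) = -0.24875

D_KL(P||Q) = 5.68825 - 0.05487 - 0.24875 = 5.38463 ≈ 5.3846 bits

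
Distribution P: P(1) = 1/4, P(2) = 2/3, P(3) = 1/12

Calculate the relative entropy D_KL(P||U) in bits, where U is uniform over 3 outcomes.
0.3962 bits

U(i) = 1/3 for all i

D_KL(P||U) = Σ P(x) log₂(P(x) / (1/3))
           = Σ P(x) log₂(P(x)) + log₂(3)
           = log₂(3) - H(P)

H(P) = -Σ P(x) log₂(P(x)):
  -P(1)·log₂(P(1)) = -(1/4)·log₂(1/4) = 0.50000
  -P(2)·log₂(P(2)) = -(2/3)·log₂(2/3) = 0.38998
  -P(3)·log₂(P(3)) = -(1/12)·log₂(1/12) = 0.29875
H(P) = 0.50000 + 0.38998 + 0.29875 = 1.18873 bits

log₂(3) = 1.58496 bits

D_KL(P||U) = 1.58496 - 1.18873 = 0.39623 ≈ 0.3962 bits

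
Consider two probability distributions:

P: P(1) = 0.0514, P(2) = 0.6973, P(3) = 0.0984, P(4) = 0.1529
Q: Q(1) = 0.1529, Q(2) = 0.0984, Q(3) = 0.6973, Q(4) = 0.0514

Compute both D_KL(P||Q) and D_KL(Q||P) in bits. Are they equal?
D_KL(P||Q) = 1.8516 bits, D_KL(Q||P) = 1.8516 bits. Yes, in this case they are equal (although KL divergence is not symmetric in general).

D_KL(P||Q) = Σ P(x) log₂(P(x)/Q(x))

Computing term by term:
  P(1)·log₂(P(1)/Q(1)) = 0.0514·log₂(0.0514/0.1529) = -0.08084
  P(2)·log₂(P(2)/Q(2)) = 0.6973·log₂(0.6973/0.0984) = 1.96991
  P(3)·log₂(P(3)/Q(3)) = 0.0984·log₂(0.0984/0.6973) = -0.27798
  P(4)·log₂(P(4)/Q(4)) = 0.1529·log₂(0.1529/0.0514) = 0.24047

D_KL(P||Q) = -0.08084 + 1.96991 - 0.27798 + 0.24047 = 1.85156 ≈ 1.8516 bits

D_KL(Q||P) = Σ Q(x) log₂(Q(x)/P(x))

Computing term by term:
  Q(1)·log₂(Q(1)/P(1)) = 0.1529·log₂(0.1529/0.0514) = 0.24047
  Q(2)·log₂(Q(2)/P(2)) = 0.0984·log₂(0.0984/0.6973) = -0.27798
  Q(3)·log₂(Q(3)/P(3)) = 0.6973·log₂(0.6973/0.0984) = 1.96991
  Q(4)·log₂(Q(4)/P(4)) = 0.0514·log₂(0.0514/0.1529) = -0.08084

D_KL(Q||P) = 0.24047 - 0.27798 + 1.96991 - 0.08084 = 1.85156 ≈ 1.8516 bits

These ARE equal here. Q is P with outcomes relabeled (Q(1) = P(4), Q(2) = P(3), Q(3) = P(2), Q(4) = P(1)) by a relabeling that is its own inverse, so the two sums contain exactly the same terms in a different order. This is a special case — KL divergence is not symmetric in general: D_KL(P||Q) ≠ D_KL(Q||P) for most P, Q.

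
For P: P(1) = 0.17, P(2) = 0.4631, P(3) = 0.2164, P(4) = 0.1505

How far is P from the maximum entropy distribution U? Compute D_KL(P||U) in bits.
0.1620 bits

U(i) = 1/4 for all i

D_KL(P||U) = Σ P(x) log₂(P(x) / (1/4))
           = Σ P(x) log₂(P(x)) + log₂(4)
           = log₂(4) - H(P)

H(P) = -Σ P(x) log₂(P(x)):
  -P(1)·log₂(P(1)) = -(0.17)·log₂(0.17) = 0.43459
  -P(2)·log₂(P(2)) = -(0.4631)·log₂(0.4631) = 0.51432
  -P(3)·log₂(P(3)) = -(0.2164)·log₂(0.2164) = 0.47786
  -P(4)·log₂(P(4)) = -(0.1505)·log₂(0.1505) = 0.41119
H(P) = 0.43459 + 0.51432 + 0.47786 + 0.41119 = 1.83796 bits

log₂(4) = 2.00000 bits

D_KL(P||U) = 2.00000 - 1.83796 = 0.16204 ≈ 0.1620 bits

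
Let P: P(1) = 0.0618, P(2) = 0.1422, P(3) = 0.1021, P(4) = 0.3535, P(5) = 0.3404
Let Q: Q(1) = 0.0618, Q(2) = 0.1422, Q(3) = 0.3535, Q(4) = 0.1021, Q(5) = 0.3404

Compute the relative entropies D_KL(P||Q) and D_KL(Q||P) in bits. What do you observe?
D_KL(P||Q) = 0.4504 bits, D_KL(Q||P) = 0.4504 bits. The two directions give the same value here, because Q is a self-inverse relabeling of P; in general KL divergence is asymmetric.

D_KL(P||Q) = Σ P(x) log₂(P(x)/Q(x))

Computing term by term:
  P(1)·log₂(P(1)/Q(1)) = 0.0618·log₂(0.0618/0.0618) = 0.00000
  P(2)·log₂(P(2)/Q(2)) = 0.1422·log₂(0.1422/0.1422) = 0.00000
  P(3)·log₂(P(3)/Q(3)) = 0.1021·log₂(0.1021/0.3535) = -0.18294
  P(4)·log₂(P(4)/Q(4)) = 0.3535·log₂(0.3535/0.1021) = 0.63338
  P(5)·log₂(P(5)/Q(5)) = 0.3404·log₂(0.3404/0.3404) = 0.00000

D_KL(P||Q) = 0.00000 + 0.00000 - 0.18294 + 0.63338 + 0.00000 = 0.45044 ≈ 0.4504 bits

D_KL(Q||P) = Σ Q(x) log₂(Q(x)/P(x))

Computing term by term:
  Q(1)·log₂(Q(1)/P(1)) = 0.0618·log₂(0.0618/0.0618) = 0.00000
  Q(2)·log₂(Q(2)/P(2)) = 0.1422·log₂(0.1422/0.1422) = 0.00000
  Q(3)·log₂(Q(3)/P(3)) = 0.3535·log₂(0.3535/0.1021) = 0.63338
  Q(4)·log₂(Q(4)/P(4)) = 0.1021·log₂(0.1021/0.3535) = -0.18294
  Q(5)·log₂(Q(5)/P(5)) = 0.3404·log₂(0.3404/0.3404) = 0.00000

D_KL(Q||P) = 0.00000 + 0.00000 + 0.63338 - 0.18294 + 0.00000 = 0.45044 ≈ 0.4504 bits

These ARE equal here. Q is P with outcomes relabeled (Q(3) = P(4), Q(4) = P(3)) by a relabeling that is its own inverse, so the two sums contain exactly the same terms in a different order. This is a special case — KL divergence is not symmetric in general: D_KL(P||Q) ≠ D_KL(Q||P) for most P, Q.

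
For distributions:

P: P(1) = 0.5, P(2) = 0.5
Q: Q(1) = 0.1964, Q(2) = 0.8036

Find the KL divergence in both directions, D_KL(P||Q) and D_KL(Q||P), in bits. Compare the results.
D_KL(P||Q) = 0.3318 bits, D_KL(Q||P) = 0.2853 bits. D_KL(P||Q) is larger than D_KL(Q||P) by 0.0465 bits; the two directions differ.

D_KL(P||Q) = Σ P(x) log₂(P(x)/Q(x))

Computing term by term:
  P(1)·log₂(P(1)/Q(1)) = 0.5·log₂(0.5/0.1964) = 0.67407
  P(2)·log₂(P(2)/Q(2)) = 0.5·log₂(0.5/0.8036) = -0.34227

D_KL(P||Q) = 0.67407 - 0.34227 = 0.33180 ≈ 0.3318 bits

D_KL(Q||P) = Σ Q(x) log₂(Q(x)/P(x))

Computing term by term:
  Q(1)·log₂(Q(1)/P(1)) = 0.1964·log₂(0.1964/0.5) = -0.26477
  Q(2)·log₂(Q(2)/P(2)) = 0.8036·log₂(0.8036/0.5) = 0.55010

D_KL(Q||P) = -0.26477 + 0.55010 = 0.28533 ≈ 0.2853 bits

These are NOT equal (difference: 0.0465 bits). KL divergence is asymmetric: D_KL(P||Q) ≠ D_KL(Q||P) in general.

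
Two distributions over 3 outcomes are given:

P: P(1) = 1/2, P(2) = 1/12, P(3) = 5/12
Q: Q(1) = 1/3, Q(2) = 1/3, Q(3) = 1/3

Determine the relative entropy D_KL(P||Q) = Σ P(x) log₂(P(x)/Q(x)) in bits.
0.2600 bits

D_KL(P||Q) = Σ P(x) log₂(P(x)/Q(x))

Computing term by term:
  P(1)·log₂(P(1)/Q(1)) = (1/2)·log₂((1/2)/(1/3)) = 0.29248
  P(2)·log₂(P(2)/Q(2)) = (1/12)·log₂((1/12)/(1/3)) = -0.16667
  P(3)·log₂(P(3)/Q(3)) = (5/12)·log₂((5/12)/(1/3)) = 0.13414

D_KL(P||Q) = 0.29248 - 0.16667 + 0.13414 = 0.25995 ≈ 0.2600 bits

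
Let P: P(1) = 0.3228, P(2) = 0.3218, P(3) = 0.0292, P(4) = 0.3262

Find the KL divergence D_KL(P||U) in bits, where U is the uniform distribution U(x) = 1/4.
0.2710 bits

U(i) = 1/4 for all i

D_KL(P||U) = Σ P(x) log₂(P(x) / (1/4))
           = Σ P(x) log₂(P(x)) + log₂(4)
           = log₂(4) - H(P)

H(P) = -Σ P(x) log₂(P(x)):
  -P(1)·log₂(P(1)) = -(0.3228)·log₂(0.3228) = 0.52658
  -P(2)·log₂(P(2)) = -(0.3218)·log₂(0.3218) = 0.52639
  -P(3)·log₂(P(3)) = -(0.0292)·log₂(0.0292) = 0.14886
  -P(4)·log₂(P(4)) = -(0.3262)·log₂(0.3262) = 0.52720
H(P) = 0.52658 + 0.52639 + 0.14886 + 0.52720 = 1.72903 bits

log₂(4) = 2.00000 bits

D_KL(P||U) = 2.00000 - 1.72903 = 0.27097 ≈ 0.2710 bits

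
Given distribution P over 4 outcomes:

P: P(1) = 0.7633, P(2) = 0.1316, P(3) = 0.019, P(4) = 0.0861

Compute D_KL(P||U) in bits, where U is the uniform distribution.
0.9043 bits

U(i) = 1/4 for all i

D_KL(P||U) = Σ P(x) log₂(P(x) / (1/4))
           = Σ P(x) log₂(P(x)) + log₂(4)
           = log₂(4) - H(P)

H(P) = -Σ P(x) log₂(P(x)):
  -P(1)·log₂(P(1)) = -(0.7633)·log₂(0.7633) = 0.29744
  -P(2)·log₂(P(2)) = -(0.1316)·log₂(0.1316) = 0.38503
  -P(3)·log₂(P(3)) = -(0.019)·log₂(0.019) = 0.10864
  -P(4)·log₂(P(4)) = -(0.0861)·log₂(0.0861) = 0.30461
H(P) = 0.29744 + 0.38503 + 0.10864 + 0.30461 = 1.09572 bits

log₂(4) = 2.00000 bits

D_KL(P||U) = 2.00000 - 1.09572 = 0.90428 ≈ 0.9043 bits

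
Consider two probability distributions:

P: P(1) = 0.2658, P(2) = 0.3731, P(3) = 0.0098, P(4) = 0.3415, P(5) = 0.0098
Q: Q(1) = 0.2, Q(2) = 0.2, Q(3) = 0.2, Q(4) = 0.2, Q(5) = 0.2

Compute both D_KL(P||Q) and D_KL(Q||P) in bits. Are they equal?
D_KL(P||Q) = 0.6230 bits, D_KL(Q||P) = 1.3241 bits. No, they are not equal.

D_KL(P||Q) = Σ P(x) log₂(P(x)/Q(x))

Computing term by term:
  P(1)·log₂(P(1)/Q(1)) = 0.2658·log₂(0.2658/0.2) = 0.10907
  P(2)·log₂(P(2)/Q(2)) = 0.3731·log₂(0.3731/0.2) = 0.33563
  P(3)·log₂(P(3)/Q(3)) = 0.0098·log₂(0.0098/0.2) = -0.04264
  P(4)·log₂(P(4)/Q(4)) = 0.3415·log₂(0.3415/0.2) = 0.26360
  P(5)·log₂(P(5)/Q(5)) = 0.0098·log₂(0.0098/0.2) = -0.04264

D_KL(P||Q) = 0.10907 + 0.33563 - 0.04264 + 0.26360 - 0.04264 = 0.62302 ≈ 0.6230 bits

D_KL(Q||P) = Σ Q(x) log₂(Q(x)/P(x))

Computing term by term:
  Q(1)·log₂(Q(1)/P(1)) = 0.2·log₂(0.2/0.2658) = -0.08207
  Q(2)·log₂(Q(2)/P(2)) = 0.2·log₂(0.2/0.3731) = -0.17991
  Q(3)·log₂(Q(3)/P(3)) = 0.2·log₂(0.2/0.0098) = 0.87021
  Q(4)·log₂(Q(4)/P(4)) = 0.2·log₂(0.2/0.3415) = -0.15438
  Q(5)·log₂(Q(5)/P(5)) = 0.2·log₂(0.2/0.0098) = 0.87021

D_KL(Q||P) = -0.08207 - 0.17991 + 0.87021 - 0.15438 + 0.87021 = 1.32406 ≈ 1.3241 bits

These are NOT equal (difference: 0.7011 bits). KL divergence is asymmetric: D_KL(P||Q) ≠ D_KL(Q||P) in general.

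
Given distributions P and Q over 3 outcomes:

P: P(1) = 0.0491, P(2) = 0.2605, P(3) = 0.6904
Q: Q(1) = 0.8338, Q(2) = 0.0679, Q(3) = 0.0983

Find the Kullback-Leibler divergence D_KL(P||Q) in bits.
2.2462 bits

D_KL(P||Q) = Σ P(x) log₂(P(x)/Q(x))

Computing term by term:
  P(1)·log₂(P(1)/Q(1)) = 0.0491·log₂(0.0491/0.8338) = -0.20062
  P(2)·log₂(P(2)/Q(2)) = 0.2605·log₂(0.2605/0.0679) = 0.50532
  P(3)·log₂(P(3)/Q(3)) = 0.6904·log₂(0.6904/0.0983) = 1.94152

D_KL(P||Q) = -0.20062 + 0.50532 + 1.94152 = 2.24622 ≈ 2.2462 bits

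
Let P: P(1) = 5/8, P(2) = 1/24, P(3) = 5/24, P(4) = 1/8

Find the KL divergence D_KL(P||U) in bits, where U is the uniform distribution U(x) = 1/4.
0.5387 bits

U(i) = 1/4 for all i

D_KL(P||U) = Σ P(x) log₂(P(x) / (1/4))
           = Σ P(x) log₂(P(x)) + log₂(4)
           = log₂(4) - H(P)

H(P) = -Σ P(x) log₂(P(x)):
  -P(1)·log₂(P(1)) = -(5/8)·log₂(5/8) = 0.42379
  -P(2)·log₂(P(2)) = -(1/24)·log₂(1/24) = 0.19104
  -P(3)·log₂(P(3)) = -(5/24)·log₂(5/24) = 0.47147
  -P(4)·log₂(P(4)) = -(1/8)·log₂(1/8) = 0.37500
H(P) = 0.42379 + 0.19104 + 0.47147 + 0.37500 = 1.46130 bits

log₂(4) = 2.00000 bits

D_KL(P||U) = 2.00000 - 1.46130 = 0.53870 ≈ 0.5387 bits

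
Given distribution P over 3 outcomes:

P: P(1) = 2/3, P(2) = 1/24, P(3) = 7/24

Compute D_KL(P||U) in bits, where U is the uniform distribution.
0.4855 bits

U(i) = 1/3 for all i

D_KL(P||U) = Σ P(x) log₂(P(x) / (1/3))
           = Σ P(x) log₂(P(x)) + log₂(3)
           = log₂(3) - H(P)

H(P) = -Σ P(x) log₂(P(x)):
  -P(1)·log₂(P(1)) = -(2/3)·log₂(2/3) = 0.38998
  -P(2)·log₂(P(2)) = -(1/24)·log₂(1/24) = 0.19104
  -P(3)·log₂(P(3)) = -(7/24)·log₂(7/24) = 0.51847
H(P) = 0.38998 + 0.19104 + 0.51847 = 1.09949 bits

log₂(3) = 1.58496 bits

D_KL(P||U) = 1.58496 - 1.09949 = 0.48547 ≈ 0.4855 bits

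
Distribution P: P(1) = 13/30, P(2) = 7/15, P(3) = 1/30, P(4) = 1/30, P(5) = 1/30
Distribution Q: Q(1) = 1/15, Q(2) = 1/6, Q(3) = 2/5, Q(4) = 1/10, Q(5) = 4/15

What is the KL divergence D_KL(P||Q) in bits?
1.5911 bits

D_KL(P||Q) = Σ P(x) log₂(P(x)/Q(x))

Computing term by term:
  P(1)·log₂(P(1)/Q(1)) = (13/30)·log₂((13/30)/(1/15)) = 1.17019
  P(2)·log₂(P(2)/Q(2)) = (7/15)·log₂((7/15)/(1/6)) = 0.69320
  P(3)·log₂(P(3)/Q(3)) = (1/30)·log₂((1/30)/(2/5)) = -0.11950
  P(4)·log₂(P(4)/Q(4)) = (1/30)·log₂((1/30)/(1/10)) = -0.05283
  P(5)·log₂(P(5)/Q(5)) = (1/30)·log₂((1/30)/(4/15)) = -0.10000

D_KL(P||Q) = 1.17019 + 0.69320 - 0.11950 - 0.05283 - 0.10000 = 1.59106 ≈ 1.5911 bits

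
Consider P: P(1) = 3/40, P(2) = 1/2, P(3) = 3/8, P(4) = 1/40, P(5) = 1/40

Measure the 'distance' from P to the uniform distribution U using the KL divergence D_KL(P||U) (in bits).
0.7449 bits

U(i) = 1/5 for all i

D_KL(P||U) = Σ P(x) log₂(P(x) / (1/5))
           = Σ P(x) log₂(P(x)) + log₂(5)
           = log₂(5) - H(P)

H(P) = -Σ P(x) log₂(P(x)):
  -P(1)·log₂(P(1)) = -(3/40)·log₂(3/40) = 0.28027
  -P(2)·log₂(P(2)) = -(1/2)·log₂(1/2) = 0.50000
  -P(3)·log₂(P(3)) = -(3/8)·log₂(3/8) = 0.53064
  -P(4)·log₂(P(4)) = -(1/40)·log₂(1/40) = 0.13305
  -P(5)·log₂(P(5)) = -(1/40)·log₂(1/40) = 0.13305
H(P) = 0.28027 + 0.50000 + 0.53064 + 0.13305 + 0.13305 = 1.57701 bits

log₂(5) = 2.32193 bits

D_KL(P||U) = 2.32193 - 1.57701 = 0.74492 ≈ 0.7449 bits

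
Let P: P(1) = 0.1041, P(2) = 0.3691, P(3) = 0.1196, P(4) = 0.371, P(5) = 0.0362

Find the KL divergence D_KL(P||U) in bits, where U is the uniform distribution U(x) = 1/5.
0.3810 bits

U(i) = 1/5 for all i

D_KL(P||U) = Σ P(x) log₂(P(x) / (1/5))
           = Σ P(x) log₂(P(x)) + log₂(5)
           = log₂(5) - H(P)

H(P) = -Σ P(x) log₂(P(x)):
  -P(1)·log₂(P(1)) = -(0.1041)·log₂(0.1041) = 0.33978
  -P(2)·log₂(P(2)) = -(0.3691)·log₂(0.3691) = 0.53073
  -P(3)·log₂(P(3)) = -(0.1196)·log₂(0.1196) = 0.36642
  -P(4)·log₂(P(4)) = -(0.371)·log₂(0.371) = 0.53072
  -P(5)·log₂(P(5)) = -(0.0362)·log₂(0.0362) = 0.17332
H(P) = 0.33978 + 0.53073 + 0.36642 + 0.53072 + 0.17332 = 1.94097 bits

log₂(5) = 2.32193 bits

D_KL(P||U) = 2.32193 - 1.94097 = 0.38096 ≈ 0.3810 bits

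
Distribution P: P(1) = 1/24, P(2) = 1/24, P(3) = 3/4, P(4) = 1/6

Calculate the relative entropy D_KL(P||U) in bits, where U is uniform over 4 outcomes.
0.8758 bits

U(i) = 1/4 for all i

D_KL(P||U) = Σ P(x) log₂(P(x) / (1/4))
           = Σ P(x) log₂(P(x)) + log₂(4)
           = log₂(4) - H(P)

H(P) = -Σ P(x) log₂(P(x)):
  -P(1)·log₂(P(1)) = -(1/24)·log₂(1/24) = 0.19104
  -P(2)·log₂(P(2)) = -(1/24)·log₂(1/24) = 0.19104
  -P(3)·log₂(P(3)) = -(3/4)·log₂(3/4) = 0.31128
  -P(4)·log₂(P(4)) = -(1/6)·log₂(1/6) = 0.43083
H(P) = 0.19104 + 0.19104 + 0.31128 + 0.43083 = 1.12419 bits

log₂(4) = 2.00000 bits

D_KL(P||U) = 2.00000 - 1.12419 = 0.87581 ≈ 0.8758 bits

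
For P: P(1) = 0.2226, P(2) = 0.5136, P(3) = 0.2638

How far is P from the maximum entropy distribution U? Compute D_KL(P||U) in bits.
0.1016 bits

U(i) = 1/3 for all i

D_KL(P||U) = Σ P(x) log₂(P(x) / (1/3))
           = Σ P(x) log₂(P(x)) + log₂(3)
           = log₂(3) - H(P)

H(P) = -Σ P(x) log₂(P(x)):
  -P(1)·log₂(P(1)) = -(0.2226)·log₂(0.2226) = 0.48248
  -P(2)·log₂(P(2)) = -(0.5136)·log₂(0.5136) = 0.49371
  -P(3)·log₂(P(3)) = -(0.2638)·log₂(0.2638) = 0.50715
H(P) = 0.48248 + 0.49371 + 0.50715 = 1.48334 bits

log₂(3) = 1.58496 bits

D_KL(P||U) = 1.58496 - 1.48334 = 0.10162 ≈ 0.1016 bits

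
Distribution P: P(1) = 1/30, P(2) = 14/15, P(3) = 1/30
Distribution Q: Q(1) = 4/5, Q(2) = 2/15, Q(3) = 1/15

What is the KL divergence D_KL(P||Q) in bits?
2.4340 bits

D_KL(P||Q) = Σ P(x) log₂(P(x)/Q(x))

Computing term by term:
  P(1)·log₂(P(1)/Q(1)) = (1/30)·log₂((1/30)/(4/5)) = -0.15283
  P(2)·log₂(P(2)/Q(2)) = (14/15)·log₂((14/15)/(2/15)) = 2.62020
  P(3)·log₂(P(3)/Q(3)) = (1/30)·log₂((1/30)/(1/15)) = -0.03333

D_KL(P||Q) = -0.15283 + 2.62020 - 0.03333 = 2.43404 ≈ 2.4340 bits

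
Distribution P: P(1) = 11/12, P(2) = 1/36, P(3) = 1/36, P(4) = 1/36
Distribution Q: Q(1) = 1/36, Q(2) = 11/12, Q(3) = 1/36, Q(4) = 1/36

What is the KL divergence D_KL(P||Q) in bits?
4.4839 bits

D_KL(P||Q) = Σ P(x) log₂(P(x)/Q(x))

Computing term by term:
  P(1)·log₂(P(1)/Q(1)) = (11/12)·log₂((11/12)/(1/36)) = 4.62403
  P(2)·log₂(P(2)/Q(2)) = (1/36)·log₂((1/36)/(11/12)) = -0.14012
  P(3)·log₂(P(3)/Q(3)) = (1/36)·log₂((1/36)/(1/36)) = 0.00000
  P(4)·log₂(P(4)/Q(4)) = (1/36)·log₂((1/36)/(1/36)) = 0.00000

D_KL(P||Q) = 4.62403 - 0.14012 + 0.00000 + 0.00000 = 4.48391 ≈ 4.4839 bits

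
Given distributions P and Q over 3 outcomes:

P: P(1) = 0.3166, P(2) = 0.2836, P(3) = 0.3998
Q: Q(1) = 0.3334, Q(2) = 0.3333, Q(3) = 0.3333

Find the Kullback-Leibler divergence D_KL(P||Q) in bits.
0.0152 bits

D_KL(P||Q) = Σ P(x) log₂(P(x)/Q(x))

Computing term by term:
  P(1)·log₂(P(1)/Q(1)) = 0.3166·log₂(0.3166/0.3334) = -0.02362
  P(2)·log₂(P(2)/Q(2)) = 0.2836·log₂(0.2836/0.3333) = -0.06607
  P(3)·log₂(P(3)/Q(3)) = 0.3998·log₂(0.3998/0.3333) = 0.10493

D_KL(P||Q) = -0.02362 - 0.06607 + 0.10493 = 0.01524 ≈ 0.0152 bits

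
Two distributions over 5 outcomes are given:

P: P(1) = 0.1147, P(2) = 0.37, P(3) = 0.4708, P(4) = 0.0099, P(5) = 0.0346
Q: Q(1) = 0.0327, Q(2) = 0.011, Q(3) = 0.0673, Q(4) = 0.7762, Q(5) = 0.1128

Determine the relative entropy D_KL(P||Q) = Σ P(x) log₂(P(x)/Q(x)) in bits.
3.2843 bits

D_KL(P||Q) = Σ P(x) log₂(P(x)/Q(x))

Computing term by term:
  P(1)·log₂(P(1)/Q(1)) = 0.1147·log₂(0.1147/0.0327) = 0.20766
  P(2)·log₂(P(2)/Q(2)) = 0.37·log₂(0.37/0.011) = 1.87662
  P(3)·log₂(P(3)/Q(3)) = 0.4708·log₂(0.4708/0.0673) = 1.32127
  P(4)·log₂(P(4)/Q(4)) = 0.0099·log₂(0.0099/0.7762) = -0.06230
  P(5)·log₂(P(5)/Q(5)) = 0.0346·log₂(0.0346/0.1128) = -0.05899

D_KL(P||Q) = 0.20766 + 1.87662 + 1.32127 - 0.06230 - 0.05899 = 3.28426 ≈ 3.2843 bits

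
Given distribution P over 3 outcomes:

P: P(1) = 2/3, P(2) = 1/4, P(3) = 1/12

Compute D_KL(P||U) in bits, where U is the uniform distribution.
0.3962 bits

U(i) = 1/3 for all i

D_KL(P||U) = Σ P(x) log₂(P(x) / (1/3))
           = Σ P(x) log₂(P(x)) + log₂(3)
           = log₂(3) - H(P)

H(P) = -Σ P(x) log₂(P(x)):
  -P(1)·log₂(P(1)) = -(2/3)·log₂(2/3) = 0.38998
  -P(2)·log₂(P(2)) = -(1/4)·log₂(1/4) = 0.50000
  -P(3)·log₂(P(3)) = -(1/12)·log₂(1/12) = 0.29875
H(P) = 0.38998 + 0.50000 + 0.29875 = 1.18873 bits

log₂(3) = 1.58496 bits

D_KL(P||U) = 1.58496 - 1.18873 = 0.39623 ≈ 0.3962 bits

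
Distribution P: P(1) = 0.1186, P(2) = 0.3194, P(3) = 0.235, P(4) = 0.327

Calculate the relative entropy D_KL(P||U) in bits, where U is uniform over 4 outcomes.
0.0910 bits

U(i) = 1/4 for all i

D_KL(P||U) = Σ P(x) log₂(P(x) / (1/4))
           = Σ P(x) log₂(P(x)) + log₂(4)
           = log₂(4) - H(P)

H(P) = -Σ P(x) log₂(P(x)):
  -P(1)·log₂(P(1)) = -(0.1186)·log₂(0.1186) = 0.36479
  -P(2)·log₂(P(2)) = -(0.3194)·log₂(0.3194) = 0.52591
  -P(3)·log₂(P(3)) = -(0.235)·log₂(0.235) = 0.49098
  -P(4)·log₂(P(4)) = -(0.327)·log₂(0.327) = 0.52733
H(P) = 0.36479 + 0.52591 + 0.49098 + 0.52733 = 1.90901 bits

log₂(4) = 2.00000 bits

D_KL(P||U) = 2.00000 - 1.90901 = 0.09099 ≈ 0.0910 bits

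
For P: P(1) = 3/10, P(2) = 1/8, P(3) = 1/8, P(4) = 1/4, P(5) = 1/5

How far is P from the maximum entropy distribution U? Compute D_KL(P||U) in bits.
0.0865 bits

U(i) = 1/5 for all i

D_KL(P||U) = Σ P(x) log₂(P(x) / (1/5))
           = Σ P(x) log₂(P(x)) + log₂(5)
           = log₂(5) - H(P)

H(P) = -Σ P(x) log₂(P(x)):
  -P(1)·log₂(P(1)) = -(3/10)·log₂(3/10) = 0.52109
  -P(2)·log₂(P(2)) = -(1/8)·log₂(1/8) = 0.37500
  -P(3)·log₂(P(3)) = -(1/8)·log₂(1/8) = 0.37500
  -P(4)·log₂(P(4)) = -(1/4)·log₂(1/4) = 0.50000
  -P(5)·log₂(P(5)) = -(1/5)·log₂(1/5) = 0.46439
H(P) = 0.52109 + 0.37500 + 0.37500 + 0.50000 + 0.46439 = 2.23548 bits

log₂(5) = 2.32193 bits

D_KL(P||U) = 2.32193 - 2.23548 = 0.08645 ≈ 0.0865 bits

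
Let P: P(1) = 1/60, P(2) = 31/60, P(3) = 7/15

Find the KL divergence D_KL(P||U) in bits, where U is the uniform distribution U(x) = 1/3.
0.4812 bits

U(i) = 1/3 for all i

D_KL(P||U) = Σ P(x) log₂(P(x) / (1/3))
           = Σ P(x) log₂(P(x)) + log₂(3)
           = log₂(3) - H(P)

H(P) = -Σ P(x) log₂(P(x)):
  -P(1)·log₂(P(1)) = -(1/60)·log₂(1/60) = 0.09845
  -P(2)·log₂(P(2)) = -(31/60)·log₂(31/60) = 0.49223
  -P(3)·log₂(P(3)) = -(7/15)·log₂(7/15) = 0.51312
H(P) = 0.09845 + 0.49223 + 0.51312 = 1.10380 bits

log₂(3) = 1.58496 bits

D_KL(P||U) = 1.58496 - 1.10380 = 0.48116 ≈ 0.4812 bits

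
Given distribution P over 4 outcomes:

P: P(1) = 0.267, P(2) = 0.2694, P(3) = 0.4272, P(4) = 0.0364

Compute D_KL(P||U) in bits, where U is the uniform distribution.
0.2834 bits

U(i) = 1/4 for all i

D_KL(P||U) = Σ P(x) log₂(P(x) / (1/4))
           = Σ P(x) log₂(P(x)) + log₂(4)
           = log₂(4) - H(P)

H(P) = -Σ P(x) log₂(P(x)):
  -P(1)·log₂(P(1)) = -(0.267)·log₂(0.267) = 0.50866
  -P(2)·log₂(P(2)) = -(0.2694)·log₂(0.2694) = 0.50975
  -P(3)·log₂(P(3)) = -(0.4272)·log₂(0.4272) = 0.52418
  -P(4)·log₂(P(4)) = -(0.0364)·log₂(0.0364) = 0.17399
H(P) = 0.50866 + 0.50975 + 0.52418 + 0.17399 = 1.71658 bits

log₂(4) = 2.00000 bits

D_KL(P||U) = 2.00000 - 1.71658 = 0.28342 ≈ 0.2834 bits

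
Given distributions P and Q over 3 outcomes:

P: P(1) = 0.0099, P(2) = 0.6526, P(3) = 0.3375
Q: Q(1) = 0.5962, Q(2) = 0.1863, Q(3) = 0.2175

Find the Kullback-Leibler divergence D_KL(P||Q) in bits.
1.3357 bits

D_KL(P||Q) = Σ P(x) log₂(P(x)/Q(x))

Computing term by term:
  P(1)·log₂(P(1)/Q(1)) = 0.0099·log₂(0.0099/0.5962) = -0.05853
  P(2)·log₂(P(2)/Q(2)) = 0.6526·log₂(0.6526/0.1863) = 1.18027
  P(3)·log₂(P(3)/Q(3)) = 0.3375·log₂(0.3375/0.2175) = 0.21393

D_KL(P||Q) = -0.05853 + 1.18027 + 0.21393 = 1.33567 ≈ 1.3357 bits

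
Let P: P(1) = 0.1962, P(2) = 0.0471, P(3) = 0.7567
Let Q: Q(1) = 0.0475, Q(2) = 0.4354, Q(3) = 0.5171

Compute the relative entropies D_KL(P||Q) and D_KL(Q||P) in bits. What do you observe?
D_KL(P||Q) = 0.6660 bits, D_KL(Q||P) = 1.0158 bits. The two directions give different values (D_KL(Q||P) exceeds D_KL(P||Q) by 0.3498 bits): KL divergence is asymmetric.

D_KL(P||Q) = Σ P(x) log₂(P(x)/Q(x))

Computing term by term:
  P(1)·log₂(P(1)/Q(1)) = 0.1962·log₂(0.1962/0.0475) = 0.40149
  P(2)·log₂(P(2)/Q(2)) = 0.0471·log₂(0.0471/0.4354) = -0.15112
  P(3)·log₂(P(3)/Q(3)) = 0.7567·log₂(0.7567/0.5171) = 0.41564

D_KL(P||Q) = 0.40149 - 0.15112 + 0.41564 = 0.66601 ≈ 0.6660 bits

D_KL(Q||P) = Σ Q(x) log₂(Q(x)/P(x))

Computing term by term:
  Q(1)·log₂(Q(1)/P(1)) = 0.0475·log₂(0.0475/0.1962) = -0.09720
  Q(2)·log₂(Q(2)/P(2)) = 0.4354·log₂(0.4354/0.0471) = 1.39700
  Q(3)·log₂(Q(3)/P(3)) = 0.5171·log₂(0.5171/0.7567) = -0.28403

D_KL(Q||P) = -0.09720 + 1.39700 - 0.28403 = 1.01577 ≈ 1.0158 bits

These are NOT equal (difference: 0.3498 bits). KL divergence is asymmetric: D_KL(P||Q) ≠ D_KL(Q||P) in general.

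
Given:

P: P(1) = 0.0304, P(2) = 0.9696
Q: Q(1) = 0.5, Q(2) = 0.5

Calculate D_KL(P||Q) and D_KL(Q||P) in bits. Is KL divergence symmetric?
D_KL(P||Q) = 0.8036 bits, D_KL(Q||P) = 1.5422 bits. No, KL divergence is not symmetric.

D_KL(P||Q) = Σ P(x) log₂(P(x)/Q(x))

Computing term by term:
  P(1)·log₂(P(1)/Q(1)) = 0.0304·log₂(0.0304/0.5) = -0.12281
  P(2)·log₂(P(2)/Q(2)) = 0.9696·log₂(0.9696/0.5) = 0.92642

D_KL(P||Q) = -0.12281 + 0.92642 = 0.80361 ≈ 0.8036 bits

D_KL(Q||P) = Σ Q(x) log₂(Q(x)/P(x))

Computing term by term:
  Q(1)·log₂(Q(1)/P(1)) = 0.5·log₂(0.5/0.0304) = 2.01989
  Q(2)·log₂(Q(2)/P(2)) = 0.5·log₂(0.5/0.9696) = -0.47773

D_KL(Q||P) = 2.01989 - 0.47773 = 1.54216 ≈ 1.5422 bits

These are NOT equal (difference: 0.7386 bits). KL divergence is asymmetric: D_KL(P||Q) ≠ D_KL(Q||P) in general.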